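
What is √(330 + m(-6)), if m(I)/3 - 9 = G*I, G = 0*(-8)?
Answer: √357 ≈ 18.894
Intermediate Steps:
G = 0
m(I) = 27 (m(I) = 27 + 3*(0*I) = 27 + 3*0 = 27 + 0 = 27)
√(330 + m(-6)) = √(330 + 27) = √357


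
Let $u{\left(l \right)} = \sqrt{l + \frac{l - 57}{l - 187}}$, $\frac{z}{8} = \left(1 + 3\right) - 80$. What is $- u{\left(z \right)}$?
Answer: $- \frac{i \sqrt{15349701}}{159} \approx - 24.641 i$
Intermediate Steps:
$z = -608$ ($z = 8 \left(\left(1 + 3\right) - 80\right) = 8 \left(4 - 80\right) = 8 \left(-76\right) = -608$)
$u{\left(l \right)} = \sqrt{l + \frac{-57 + l}{-187 + l}}$
$- u{\left(z \right)} = - \sqrt{\frac{-57 - 608 - 608 \left(-187 - 608\right)}{-187 - 608}} = - \sqrt{\frac{-57 - 608 - -483360}{-795}} = - \sqrt{- \frac{-57 - 608 + 483360}{795}} = - \sqrt{\left(- \frac{1}{795}\right) 482695} = - \sqrt{- \frac{96539}{159}} = - \frac{i \sqrt{15349701}}{159}$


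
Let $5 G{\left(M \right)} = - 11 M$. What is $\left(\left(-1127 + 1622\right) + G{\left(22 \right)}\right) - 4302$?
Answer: $- \frac{19277}{5} \approx -3855.4$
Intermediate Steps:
$G{\left(M \right)} = - \frac{11 M}{5}$ ($G{\left(M \right)} = \frac{\left(-11\right) M}{5} = - \frac{11 M}{5}$)
$\left(\left(-1127 + 1622\right) + G{\left(22 \right)}\right) - 4302 = \left(\left(-1127 + 1622\right) - \frac{242}{5}\right) - 4302 = \left(495 - \frac{242}{5}\right) - 4302 = \frac{2233}{5} - 4302 = - \frac{19277}{5}$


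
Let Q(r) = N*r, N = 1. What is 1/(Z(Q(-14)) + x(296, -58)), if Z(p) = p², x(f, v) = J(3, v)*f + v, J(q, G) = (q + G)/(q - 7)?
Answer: 1/4208 ≈ 0.00023764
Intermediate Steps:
J(q, G) = (G + q)/(-7 + q)
Q(r) = r (Q(r) = 1*r = r)
x(f, v) = v + f*(-¾ - v/4) (x(f, v) = ((v + 3)/(-7 + 3))*f + v = ((3 + v)/(-4))*f + v = (-(3 + v)/4)*f + v = (-¾ - v/4)*f + v = f*(-¾ - v/4) + v = v + f*(-¾ - v/4))
1/(Z(Q(-14)) + x(296, -58)) = 1/((-14)² + (-58 - ¼*296*(3 - 58))) = 1/(196 + (-58 - ¼*296*(-55))) = 1/(196 + (-58 + 4070)) = 1/(196 + 4012) = 1/4208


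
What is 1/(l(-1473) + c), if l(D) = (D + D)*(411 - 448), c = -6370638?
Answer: -1/6261636 ≈ -1.5970e-7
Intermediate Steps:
l(D) = -74*D (l(D) = (2*D)*(-37) = -74*D)
1/(l(-1473) + c) = 1/(-74*(-1473) - 6370638) = 1/(109002 - 6370638) = 1/(-6261636) = -1/6261636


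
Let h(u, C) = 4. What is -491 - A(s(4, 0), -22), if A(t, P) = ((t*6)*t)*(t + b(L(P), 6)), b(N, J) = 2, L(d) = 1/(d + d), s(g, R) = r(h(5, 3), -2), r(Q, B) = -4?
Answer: -299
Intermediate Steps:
s(g, R) = -4
L(d) = 1/(2*d)
A(t, P) = 6*t²*(2 + t) (A(t, P) = ((t*6)*t)*(t + 2) = ((6*t)*t)*(2 + t) = (6*t²)*(2 + t) = 6*t²*(2 + t))
-491 - A(s(4, 0), -22) = -491 - 6*(-4)²*(2 - 4) = -491 - 6*16*(-2) = -491 - 1*(-192) = -491 + 192 = -299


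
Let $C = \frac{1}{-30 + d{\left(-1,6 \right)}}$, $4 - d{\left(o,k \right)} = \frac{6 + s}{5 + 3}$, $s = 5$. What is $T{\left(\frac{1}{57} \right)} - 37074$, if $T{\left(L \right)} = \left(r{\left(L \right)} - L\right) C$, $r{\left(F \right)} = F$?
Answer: $-37074$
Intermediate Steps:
$d{\left(o,k \right)} = \frac{21}{8}$ ($d{\left(o,k \right)} = 4 - \frac{6 + 5}{5 + 3} = 4 - \frac{11}{8} = \frac{21}{8}$)
$C = - \frac{8}{219}$ ($C = \frac{1}{-30 + \frac{21}{8}} = \frac{1}{- \frac{219}{8}} = - \frac{8}{219} \approx -0.03653$)
$T{\left(L \right)} = 0$ ($T{\left(L \right)} = \left(L - L\right) \left(- \frac{8}{219}\right) = 0 \left(- \frac{8}{219}\right) = 0$)
$T{\left(\frac{1}{57} \right)} - 37074 = 0 - 37074 = -37074$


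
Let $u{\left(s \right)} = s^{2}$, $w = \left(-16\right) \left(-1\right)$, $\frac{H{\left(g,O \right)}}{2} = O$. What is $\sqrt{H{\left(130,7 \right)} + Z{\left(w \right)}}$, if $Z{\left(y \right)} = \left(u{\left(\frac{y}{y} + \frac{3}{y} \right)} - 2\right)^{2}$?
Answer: $\frac{\sqrt{940305}}{256} \approx 3.7879$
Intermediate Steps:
$H{\left(g,O \right)} = 2 O$
$w = 16$
$Z{\left(y \right)} = \left(-2 + \left(1 + \frac{3}{y}\right)^{2}\right)^{2}$ ($Z{\left(y \right)} = \left(\left(\frac{y}{y} + \frac{3}{y}\right)^{2} - 2\right)^{2} = \left(\left(1 + \frac{3}{y}\right)^{2} - 2\right)^{2} = \left(-2 + \left(1 + \frac{3}{y}\right)^{2}\right)^{2}$)
$\sqrt{H{\left(130,7 \right)} + Z{\left(w \right)}} = \sqrt{2 \cdot 7 + \frac{\left(\left(3 + 16\right)^{2} - 2 \cdot 16^{2}\right)^{2}}{65536}} = \sqrt{14 + \frac{\left(19^{2} - 512\right)^{2}}{65536}} = \sqrt{14 + \frac{\left(361 - 512\right)^{2}}{65536}} = \sqrt{14 + \frac{\left(-151\right)^{2}}{65536}} = \sqrt{14 + \frac{1}{65536} \cdot 22801} = \sqrt{14 + \frac{22801}{65536}} = \sqrt{\frac{940305}{65536}} = \frac{\sqrt{940305}}{256}$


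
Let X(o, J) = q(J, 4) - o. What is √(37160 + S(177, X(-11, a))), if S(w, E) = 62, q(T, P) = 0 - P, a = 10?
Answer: √37222 ≈ 192.93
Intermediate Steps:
q(T, P) = -P
X(o, J) = -4 - o (X(o, J) = -1*4 - o = -4 - o)
√(37160 + S(177, X(-11, a))) = √(37160 + 62) = √37222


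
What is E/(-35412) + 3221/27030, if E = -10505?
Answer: 22111789/53177020 ≈ 0.41581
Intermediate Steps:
E/(-35412) + 3221/27030 = -10505/(-35412) + 3221/27030 = -10505*(-1/35412) + 3221*(1/27030) = 10505/35412 + 3221/27030 = 22111789/53177020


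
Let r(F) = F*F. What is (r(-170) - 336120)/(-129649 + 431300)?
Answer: -307220/301651 ≈ -1.0185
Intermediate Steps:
r(F) = F**2
(r(-170) - 336120)/(-129649 + 431300) = ((-170)**2 - 336120)/(-129649 + 431300) = (28900 - 336120)/301651 = -307220*1/301651 = -307220/301651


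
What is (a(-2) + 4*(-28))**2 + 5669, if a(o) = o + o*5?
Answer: 21045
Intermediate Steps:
a(o) = 6*o (a(o) = o + 5*o = 6*o)
(a(-2) + 4*(-28))**2 + 5669 = (6*(-2) + 4*(-28))**2 + 5669 = (-12 - 112)**2 + 5669 = (-124)**2 + 5669 = 15376 + 5669 = 21045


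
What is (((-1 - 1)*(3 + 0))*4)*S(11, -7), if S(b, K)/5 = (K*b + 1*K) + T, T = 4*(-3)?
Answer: 11520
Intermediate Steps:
T = -12
S(b, K) = -60 + 5*K + 5*K*b (S(b, K) = 5*((K*b + 1*K) - 12) = 5*((K*b + K) - 12) = 5*((K + K*b) - 12) = 5*(-12 + K + K*b) = -60 + 5*K + 5*K*b)
(((-1 - 1)*(3 + 0))*4)*S(11, -7) = (((-1 - 1)*(3 + 0))*4)*(-60 + 5*(-7) + 5*(-7)*11) = (-2*3*4)*(-60 - 35 - 385) = -6*4*(-480) = -24*(-480) = 11520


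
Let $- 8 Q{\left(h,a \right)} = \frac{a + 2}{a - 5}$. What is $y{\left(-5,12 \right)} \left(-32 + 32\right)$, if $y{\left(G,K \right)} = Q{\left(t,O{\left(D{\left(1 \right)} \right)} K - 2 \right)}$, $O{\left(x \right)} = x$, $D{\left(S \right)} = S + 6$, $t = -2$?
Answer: $0$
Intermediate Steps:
$D{\left(S \right)} = 6 + S$
$Q{\left(h,a \right)} = - \frac{2 + a}{8 \left(-5 + a\right)}$ ($Q{\left(h,a \right)} = - \frac{\left(a + 2\right) \frac{1}{a - 5}}{8} = - \frac{\left(2 + a\right) \frac{1}{-5 + a}}{8} = - \frac{\frac{1}{-5 + a} \left(2 + a\right)}{8} = - \frac{2 + a}{8 \left(-5 + a\right)}$)
$y{\left(G,K \right)} = - \frac{7 K}{8 \left(-7 + 7 K\right)}$ ($y{\left(G,K \right)} = \frac{-2 - \left(\left(6 + 1\right) K - 2\right)}{8 \left(-5 + \left(\left(6 + 1\right) K - 2\right)\right)} = \frac{-2 - \left(7 K - 2\right)}{8 \left(-5 + \left(7 K - 2\right)\right)} = \frac{-2 - \left(-2 + 7 K\right)}{8 \left(-5 + \left(-2 + 7 K\right)\right)} = \frac{-2 - \left(-2 + 7 K\right)}{8 \left(-7 + 7 K\right)} = \frac{\left(-7\right) K}{8 \left(-7 + 7 K\right)} = - \frac{7 K}{8 \left(-7 + 7 K\right)}$)
$y{\left(-5,12 \right)} \left(-32 + 32\right) = \left(-1\right) 12 \frac{1}{-8 + 8 \cdot 12} \left(-32 + 32\right) = \left(-1\right) 12 \frac{1}{-8 + 96} \cdot 0 = \left(-1\right) 12 \cdot \frac{1}{88} \cdot 0 = \left(- \frac{3}{22}\right) 0 = 0$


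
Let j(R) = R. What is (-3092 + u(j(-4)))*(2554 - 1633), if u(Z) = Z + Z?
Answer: -2855100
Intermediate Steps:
u(Z) = 2*Z
(-3092 + u(j(-4)))*(2554 - 1633) = (-3092 + 2*(-4))*(2554 - 1633) = (-3092 - 8)*921 = -3100*921 = -2855100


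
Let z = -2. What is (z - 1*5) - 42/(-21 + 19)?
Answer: 14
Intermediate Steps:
(z - 1*5) - 42/(-21 + 19) = (-2 - 1*5) - 42/(-21 + 19) = (-2 - 5) - 42/(-2) = -7 - ½*(-42) = -7 + 21 = 14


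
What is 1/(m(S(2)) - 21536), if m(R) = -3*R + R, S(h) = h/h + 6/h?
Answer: -1/21544 ≈ -4.6417e-5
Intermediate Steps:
S(h) = 1 + 6/h
m(R) = -2*R
1/(m(S(2)) - 21536) = 1/(-2*(6 + 2)/2 - 21536) = 1/(-8 - 21536) = 1/(-21544) = -1/21544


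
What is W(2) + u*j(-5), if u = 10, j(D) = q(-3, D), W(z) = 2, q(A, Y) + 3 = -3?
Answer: -58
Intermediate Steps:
q(A, Y) = -6 (q(A, Y) = -3 - 3 = -6)
j(D) = -6
W(2) + u*j(-5) = 2 + 10*(-6) = 2 - 60 = -58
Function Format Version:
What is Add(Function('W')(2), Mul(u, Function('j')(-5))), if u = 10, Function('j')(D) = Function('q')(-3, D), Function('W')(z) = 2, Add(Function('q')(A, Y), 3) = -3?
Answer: -58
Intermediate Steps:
Function('q')(A, Y) = -6 (Function('q')(A, Y) = Add(-3, -3) = -6)
Function('j')(D) = -6
Add(Function('W')(2), Mul(u, Function('j')(-5))) = Add(2, Mul(10, -6)) = Add(2, -60) = -58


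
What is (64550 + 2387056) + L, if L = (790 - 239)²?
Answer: 2755207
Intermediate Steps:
L = 303601 (L = 551² = 303601)
(64550 + 2387056) + L = (64550 + 2387056) + 303601 = 2451606 + 303601 = 2755207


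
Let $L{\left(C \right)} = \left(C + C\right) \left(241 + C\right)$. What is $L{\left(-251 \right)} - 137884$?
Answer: $-132864$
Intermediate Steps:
$L{\left(C \right)} = 2 C \left(241 + C\right)$
$L{\left(-251 \right)} - 137884 = 2 \left(-251\right) \left(241 - 251\right) - 137884 = 2 \left(-251\right) \left(-10\right) - 137884 = 5020 - 137884 = -132864$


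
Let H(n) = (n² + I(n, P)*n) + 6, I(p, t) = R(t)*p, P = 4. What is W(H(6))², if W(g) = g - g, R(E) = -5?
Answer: 0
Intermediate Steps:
I(p, t) = -5*p
H(n) = 6 - 4*n² (H(n) = (n² + (-5*n)*n) + 6 = (n² - 5*n²) + 6 = -4*n² + 6 = 6 - 4*n²)
W(g) = 0
W(H(6))² = 0² = 0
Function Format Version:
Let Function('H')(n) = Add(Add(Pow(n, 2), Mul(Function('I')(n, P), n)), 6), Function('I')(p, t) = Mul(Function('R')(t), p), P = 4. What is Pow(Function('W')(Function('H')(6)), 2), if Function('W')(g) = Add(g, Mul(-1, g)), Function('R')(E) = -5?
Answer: 0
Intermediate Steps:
Function('I')(p, t) = Mul(-5, p)
Function('H')(n) = Add(6, Mul(-4, Pow(n, 2))) (Function('H')(n) = Add(Add(Pow(n, 2), Mul(Mul(-5, n), n)), 6) = Add(Add(Pow(n, 2), Mul(-5, Pow(n, 2))), 6) = Add(Mul(-4, Pow(n, 2)), 6) = Add(6, Mul(-4, Pow(n, 2))))
Function('W')(g) = 0
Pow(Function('W')(Function('H')(6)), 2) = Pow(0, 2) = 0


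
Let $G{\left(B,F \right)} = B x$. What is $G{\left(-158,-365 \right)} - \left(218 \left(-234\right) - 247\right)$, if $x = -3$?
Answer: $51733$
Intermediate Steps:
$G{\left(B,F \right)} = - 3 B$ ($G{\left(B,F \right)} = B \left(-3\right) = - 3 B$)
$G{\left(-158,-365 \right)} - \left(218 \left(-234\right) - 247\right) = \left(-3\right) \left(-158\right) - \left(218 \left(-234\right) - 247\right) = 474 - \left(-51012 - 247\right) = 474 - -51259 = 474 + 51259 = 51733$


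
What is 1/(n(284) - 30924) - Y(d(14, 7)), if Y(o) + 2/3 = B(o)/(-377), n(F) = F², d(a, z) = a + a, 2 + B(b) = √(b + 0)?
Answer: 37200667/56246892 + 2*√7/377 ≈ 0.67542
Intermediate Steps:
B(b) = -2 + √b (B(b) = -2 + √(b + 0) = -2 + √b)
d(a, z) = 2*a
Y(o) = -748/1131 - √o/377 (Y(o) = -⅔ + (-2 + √o)/(-377) = -⅔ + (-2 + √o)*(-1/377) = -⅔ + (2/377 - √o/377) = -748/1131 - √o/377)
1/(n(284) - 30924) - Y(d(14, 7)) = 1/(284² - 30924) - (-748/1131 - 2*√7/377) = 1/(80656 - 30924) - (-748/1131 - 2*√7/377) = 1/49732 - (-748/1131 - 2*√7/377) = 1/49732 + (748/1131 + 2*√7/377) = 37200667/56246892 + 2*√7/377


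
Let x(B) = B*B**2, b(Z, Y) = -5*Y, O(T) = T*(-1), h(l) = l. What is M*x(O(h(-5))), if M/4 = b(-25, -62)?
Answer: 155000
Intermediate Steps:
O(T) = -T
x(B) = B**3
M = 1240 (M = 4*(-5*(-62)) = 4*310 = 1240)
M*x(O(h(-5))) = 1240*(-1*(-5))**3 = 1240*5**3 = 1240*125 = 155000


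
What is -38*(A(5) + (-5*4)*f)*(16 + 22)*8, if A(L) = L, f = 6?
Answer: 1328480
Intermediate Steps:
-38*(A(5) + (-5*4)*f)*(16 + 22)*8 = -38*(5 - 5*4*6)*(16 + 22)*8 = -38*(5 - 20*6)*38*8 = -38*(5 - 120)*38*8 = -(-4370)*38*8 = -38*(-4370)*8 = 166060*8 = 1328480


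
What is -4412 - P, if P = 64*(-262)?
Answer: 12356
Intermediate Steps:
P = -16768
-4412 - P = -4412 - 1*(-16768) = -4412 + 16768 = 12356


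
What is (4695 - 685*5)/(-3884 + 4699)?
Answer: 254/163 ≈ 1.5583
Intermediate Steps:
(4695 - 685*5)/(-3884 + 4699) = (4695 - 3425)/815 = 1270*(1/815) = 254/163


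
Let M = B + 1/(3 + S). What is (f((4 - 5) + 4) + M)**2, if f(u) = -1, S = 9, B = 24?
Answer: 76729/144 ≈ 532.84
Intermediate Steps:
M = 289/12 (M = 24 + 1/(3 + 9) = 24 + 1/12 = 289/12 ≈ 24.083)
(f((4 - 5) + 4) + M)**2 = (-1 + 289/12)**2 = (277/12)**2 = 76729/144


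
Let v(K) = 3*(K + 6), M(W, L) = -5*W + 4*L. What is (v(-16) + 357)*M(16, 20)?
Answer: 0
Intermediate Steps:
v(K) = 18 + 3*K (v(K) = 3*(6 + K) = 18 + 3*K)
(v(-16) + 357)*M(16, 20) = ((18 + 3*(-16)) + 357)*(-5*16 + 4*20) = ((18 - 48) + 357)*(-80 + 80) = (-30 + 357)*0 = 327*0 = 0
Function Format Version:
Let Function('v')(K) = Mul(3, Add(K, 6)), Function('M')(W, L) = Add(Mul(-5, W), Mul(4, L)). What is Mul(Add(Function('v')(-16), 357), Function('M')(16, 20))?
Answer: 0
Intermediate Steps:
Function('v')(K) = Add(18, Mul(3, K)) (Function('v')(K) = Mul(3, Add(6, K)) = Add(18, Mul(3, K)))
Mul(Add(Function('v')(-16), 357), Function('M')(16, 20)) = Mul(Add(Add(18, Mul(3, -16)), 357), Add(Mul(-5, 16), Mul(4, 20))) = Mul(Add(Add(18, -48), 357), Add(-80, 80)) = Mul(Add(-30, 357), 0) = Mul(327, 0) = 0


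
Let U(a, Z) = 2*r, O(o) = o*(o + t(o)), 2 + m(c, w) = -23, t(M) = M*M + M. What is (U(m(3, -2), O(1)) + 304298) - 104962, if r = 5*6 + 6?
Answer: 199408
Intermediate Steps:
t(M) = M + M² (t(M) = M² + M = M + M²)
r = 36 (r = 30 + 6 = 36)
m(c, w) = -25 (m(c, w) = -2 - 23 = -25)
O(o) = o*(o + o*(1 + o))
U(a, Z) = 72 (U(a, Z) = 2*36 = 72)
(U(m(3, -2), O(1)) + 304298) - 104962 = (72 + 304298) - 104962 = 304370 - 104962 = 199408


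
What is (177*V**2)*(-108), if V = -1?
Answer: -19116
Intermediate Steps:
(177*V**2)*(-108) = (177*(-1)**2)*(-108) = (177*1)*(-108) = 177*(-108) = -19116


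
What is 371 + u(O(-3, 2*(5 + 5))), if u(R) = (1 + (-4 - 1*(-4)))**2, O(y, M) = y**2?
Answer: 372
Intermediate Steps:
u(R) = 1 (u(R) = (1 + (-4 + 4))**2 = (1 + 0)**2 = 1**2 = 1)
371 + u(O(-3, 2*(5 + 5))) = 371 + 1 = 372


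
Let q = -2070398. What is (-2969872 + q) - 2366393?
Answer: -7406663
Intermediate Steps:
(-2969872 + q) - 2366393 = (-2969872 - 2070398) - 2366393 = -5040270 - 2366393 = -7406663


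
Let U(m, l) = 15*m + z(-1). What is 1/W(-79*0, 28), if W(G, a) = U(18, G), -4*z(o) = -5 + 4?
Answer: 4/1081 ≈ 0.0037003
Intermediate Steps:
z(o) = ¼ (z(o) = -(-5 + 4)/4 = -¼*(-1) = ¼)
U(m, l) = ¼ + 15*m (U(m, l) = 15*m + ¼ = ¼ + 15*m)
W(G, a) = 1081/4 (W(G, a) = ¼ + 15*18 = ¼ + 270 = 1081/4)
1/W(-79*0, 28) = 1/(1081/4) = 4/1081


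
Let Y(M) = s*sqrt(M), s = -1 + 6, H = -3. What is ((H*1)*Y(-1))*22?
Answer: -330*I ≈ -330.0*I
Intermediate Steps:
s = 5
Y(M) = 5*sqrt(M)
((H*1)*Y(-1))*22 = ((-3*1)*(5*sqrt(-1)))*22 = -15*I*22 = -330*I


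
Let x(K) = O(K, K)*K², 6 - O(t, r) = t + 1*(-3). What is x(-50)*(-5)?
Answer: -737500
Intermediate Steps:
O(t, r) = 9 - t (O(t, r) = 6 - (t + 1*(-3)) = 6 - (t - 3) = 6 - (-3 + t) = 6 + (3 - t) = 9 - t)
x(K) = K²*(9 - K) (x(K) = (9 - K)*K² = K²*(9 - K))
x(-50)*(-5) = ((-50)²*(9 - 1*(-50)))*(-5) = (2500*(9 + 50))*(-5) = (2500*59)*(-5) = 147500*(-5) = -737500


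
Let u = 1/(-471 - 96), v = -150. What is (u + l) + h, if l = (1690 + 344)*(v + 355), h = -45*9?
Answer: 236192354/567 ≈ 4.1657e+5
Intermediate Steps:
u = -1/567 (u = 1/(-567) = -1/567 ≈ -0.0017637)
h = -405
l = 416970 (l = (1690 + 344)*(-150 + 355) = 2034*205 = 416970)
(u + l) + h = (-1/567 + 416970) - 405 = 236421989/567 - 405 = 236192354/567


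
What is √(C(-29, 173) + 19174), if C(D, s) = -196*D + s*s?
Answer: √54787 ≈ 234.07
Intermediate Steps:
C(D, s) = s² - 196*D (C(D, s) = -196*D + s² = s² - 196*D)
√(C(-29, 173) + 19174) = √((173² - 196*(-29)) + 19174) = √((29929 + 5684) + 19174) = √(35613 + 19174) = √54787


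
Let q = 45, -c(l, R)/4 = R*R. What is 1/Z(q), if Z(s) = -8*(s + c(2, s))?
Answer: 1/64440 ≈ 1.5518e-5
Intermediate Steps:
c(l, R) = -4*R**2 (c(l, R) = -4*R*R = -4*R**2)
Z(s) = -8*s + 32*s**2 (Z(s) = -8*(s - 4*s**2) = -8*s + 32*s**2)
1/Z(q) = 1/(8*45*(-1 + 4*45)) = 1/(8*45*(-1 + 180)) = 1/(8*45*179) = 1/64440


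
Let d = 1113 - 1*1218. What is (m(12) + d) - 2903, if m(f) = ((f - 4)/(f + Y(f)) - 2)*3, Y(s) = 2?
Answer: -21086/7 ≈ -3012.3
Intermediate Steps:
d = -105 (d = 1113 - 1218 = -105)
m(f) = -6 + 3*(-4 + f)/(2 + f) (m(f) = ((f - 4)/(f + 2) - 2)*3 = ((-4 + f)/(2 + f) - 2)*3 = (-2 + (-4 + f)/(2 + f))*3 = -6 + 3*(-4 + f)/(2 + f))
(m(12) + d) - 2903 = (3*(-8 - 1*12)/(2 + 12) - 105) - 2903 = (3*(-8 - 12)/14 - 105) - 2903 = (3*(1/14)*(-20) - 105) - 2903 = (-30/7 - 105) - 2903 = -765/7 - 2903 = -21086/7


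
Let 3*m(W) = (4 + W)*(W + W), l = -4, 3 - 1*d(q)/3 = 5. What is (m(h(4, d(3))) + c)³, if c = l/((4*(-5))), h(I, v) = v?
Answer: 68921/125 ≈ 551.37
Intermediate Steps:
d(q) = -6 (d(q) = 9 - 3*5 = 9 - 15 = -6)
m(W) = 2*W*(4 + W)/3 (m(W) = ((4 + W)*(W + W))/3 = ((4 + W)*(2*W))/3 = (2*W*(4 + W))/3 = 2*W*(4 + W)/3)
c = ⅕ (c = -4/(4*(-5)) = -4/(-20) = -4*(-1/20) = ⅕ ≈ 0.20000)
(m(h(4, d(3))) + c)³ = ((⅔)*(-6)*(4 - 6) + ⅕)³ = ((⅔)*(-6)*(-2) + ⅕)³ = (8 + ⅕)³ = (41/5)³ = 68921/125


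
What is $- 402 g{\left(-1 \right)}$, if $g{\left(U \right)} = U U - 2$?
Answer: $402$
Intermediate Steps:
$g{\left(U \right)} = -2 + U^{2}$ ($g{\left(U \right)} = U^{2} - 2 = -2 + U^{2}$)
$- 402 g{\left(-1 \right)} = - 402 \left(-2 + \left(-1\right)^{2}\right) = - 402 \left(-2 + 1\right) = \left(-402\right) \left(-1\right) = 402$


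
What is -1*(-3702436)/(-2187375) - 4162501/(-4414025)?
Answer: -41358253943/55172159625 ≈ -0.74962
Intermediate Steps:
-1*(-3702436)/(-2187375) - 4162501/(-4414025) = 3702436*(-1/2187375) - 4162501*(-1/4414025) = -3702436/2187375 + 594643/630575 = -41358253943/55172159625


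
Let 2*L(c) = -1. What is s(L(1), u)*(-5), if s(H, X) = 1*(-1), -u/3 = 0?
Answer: 5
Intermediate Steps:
L(c) = -½ (L(c) = (½)*(-1) = -½)
u = 0 (u = -3*0 = 0)
s(H, X) = -1
s(L(1), u)*(-5) = -1*(-5) = 5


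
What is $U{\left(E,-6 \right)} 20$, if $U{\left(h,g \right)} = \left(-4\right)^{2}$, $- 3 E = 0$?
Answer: $320$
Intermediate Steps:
$E = 0$ ($E = \left(- \frac{1}{3}\right) 0 = 0$)
$U{\left(h,g \right)} = 16$
$U{\left(E,-6 \right)} 20 = 16 \cdot 20 = 320$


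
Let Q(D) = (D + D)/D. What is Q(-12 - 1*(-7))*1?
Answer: 2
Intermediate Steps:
Q(D) = 2 (Q(D) = (2*D)/D = 2)
Q(-12 - 1*(-7))*1 = 2*1 = 2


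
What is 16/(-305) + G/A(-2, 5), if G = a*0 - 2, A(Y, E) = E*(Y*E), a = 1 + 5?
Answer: -19/1525 ≈ -0.012459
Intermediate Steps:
a = 6
A(Y, E) = Y*E² (A(Y, E) = E*(E*Y) = Y*E²)
G = -2 (G = 6*0 - 2 = 0 - 2 = -2)
16/(-305) + G/A(-2, 5) = 16/(-305) - 2/((-2*5²)) = 16*(-1/305) - 2/((-2*25)) = -16/305 - 2/(-50) = -16/305 - 2*(-1/50) = -16/305 + 1/25 = -19/1525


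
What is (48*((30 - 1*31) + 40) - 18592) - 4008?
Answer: -20728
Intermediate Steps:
(48*((30 - 1*31) + 40) - 18592) - 4008 = (48*((30 - 31) + 40) - 18592) - 4008 = (48*(-1 + 40) - 18592) - 4008 = (48*39 - 18592) - 4008 = (1872 - 18592) - 4008 = -16720 - 4008 = -20728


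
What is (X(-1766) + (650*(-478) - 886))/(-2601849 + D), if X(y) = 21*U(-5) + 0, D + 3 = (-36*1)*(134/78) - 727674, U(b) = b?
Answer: 1350661/14428214 ≈ 0.093612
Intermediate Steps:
D = -9460605/13 (D = -3 + ((-36*1)*(134/78) - 727674) = -3 + (-4824/78 - 727674) = -3 + (-36*67/39 - 727674) = -3 + (-804/13 - 727674) = -3 - 9460566/13 = -9460605/13 ≈ -7.2774e+5)
X(y) = -105 (X(y) = 21*(-5) + 0 = -105 + 0 = -105)
(X(-1766) + (650*(-478) - 886))/(-2601849 + D) = (-105 + (650*(-478) - 886))/(-2601849 - 9460605/13) = (-105 + (-310700 - 886))/(-43284642/13) = (-105 - 311586)*(-13/43284642) = -311691*(-13/43284642) = 1350661/14428214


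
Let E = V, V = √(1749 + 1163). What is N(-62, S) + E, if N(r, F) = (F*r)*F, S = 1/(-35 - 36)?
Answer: -62/5041 + 4*√182 ≈ 53.951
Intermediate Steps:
S = -1/71 (S = 1/(-71) = -1/71 ≈ -0.014085)
V = 4*√182 (V = √2912 = 4*√182 ≈ 53.963)
E = 4*√182 ≈ 53.963
N(r, F) = r*F²
N(-62, S) + E = -62*(-1/71)² + 4*√182 = -62*1/5041 + 4*√182 = -62/5041 + 4*√182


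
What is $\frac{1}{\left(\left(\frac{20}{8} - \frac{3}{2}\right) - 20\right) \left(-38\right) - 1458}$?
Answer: $- \frac{1}{736} \approx -0.0013587$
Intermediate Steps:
$\frac{1}{\left(\left(\frac{20}{8} - \frac{3}{2}\right) - 20\right) \left(-38\right) - 1458} = \frac{1}{\left(\left(20 \cdot \frac{1}{8} - \frac{3}{2}\right) - 20\right) \left(-38\right) - 1458} = \frac{1}{\left(\left(\frac{5}{2} - \frac{3}{2}\right) - 20\right) \left(-38\right) - 1458} = \frac{1}{\left(1 - 20\right) \left(-38\right) - 1458} = \frac{1}{\left(-19\right) \left(-38\right) - 1458} = \frac{1}{722 - 1458} = \frac{1}{-736} = - \frac{1}{736}$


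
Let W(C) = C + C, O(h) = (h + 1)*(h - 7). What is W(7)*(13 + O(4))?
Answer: -28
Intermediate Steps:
O(h) = (1 + h)*(-7 + h)
W(C) = 2*C
W(7)*(13 + O(4)) = (2*7)*(13 + (-7 + 4**2 - 6*4)) = 14*(13 + (-7 + 16 - 24)) = 14*(13 - 15) = 14*(-2) = -28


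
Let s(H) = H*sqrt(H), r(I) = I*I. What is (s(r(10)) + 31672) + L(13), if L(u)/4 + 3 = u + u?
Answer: 32764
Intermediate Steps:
r(I) = I**2
L(u) = -12 + 8*u (L(u) = -12 + 4*(u + u) = -12 + 4*(2*u) = -12 + 8*u)
s(H) = H**(3/2)
(s(r(10)) + 31672) + L(13) = ((10**2)**(3/2) + 31672) + (-12 + 8*13) = (100**(3/2) + 31672) + (-12 + 104) = (1000 + 31672) + 92 = 32672 + 92 = 32764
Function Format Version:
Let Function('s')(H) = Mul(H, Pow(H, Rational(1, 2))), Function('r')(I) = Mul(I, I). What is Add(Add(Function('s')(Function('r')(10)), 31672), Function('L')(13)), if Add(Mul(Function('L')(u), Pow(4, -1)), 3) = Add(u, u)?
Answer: 32764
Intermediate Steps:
Function('r')(I) = Pow(I, 2)
Function('L')(u) = Add(-12, Mul(8, u)) (Function('L')(u) = Add(-12, Mul(4, Add(u, u))) = Add(-12, Mul(4, Mul(2, u))) = Add(-12, Mul(8, u)))
Function('s')(H) = Pow(H, Rational(3, 2))
Add(Add(Function('s')(Function('r')(10)), 31672), Function('L')(13)) = Add(Add(Pow(Pow(10, 2), Rational(3, 2)), 31672), Add(-12, Mul(8, 13))) = Add(Add(Pow(100, Rational(3, 2)), 31672), Add(-12, 104)) = Add(Add(1000, 31672), 92) = Add(32672, 92) = 32764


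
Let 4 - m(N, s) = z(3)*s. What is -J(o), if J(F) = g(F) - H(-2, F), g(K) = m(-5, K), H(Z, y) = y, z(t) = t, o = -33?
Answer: -136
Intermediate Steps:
m(N, s) = 4 - 3*s
g(K) = 4 - 3*K
J(F) = 4 - 4*F (J(F) = (4 - 3*F) - F = 4 - 4*F)
-J(o) = -(4 - 4*(-33)) = -(4 + 132) = -1*136 = -136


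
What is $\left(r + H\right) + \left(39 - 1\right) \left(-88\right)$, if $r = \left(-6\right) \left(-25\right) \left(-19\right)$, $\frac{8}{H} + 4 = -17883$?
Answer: $- \frac{110792086}{17887} \approx -6194.0$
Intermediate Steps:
$H = - \frac{8}{17887}$ ($H = \frac{8}{-4 - 17883} = \frac{8}{-17887} = 8 \left(- \frac{1}{17887}\right) = - \frac{8}{17887} \approx -0.00044725$)
$r = -2850$ ($r = 150 \left(-19\right) = -2850$)
$\left(r + H\right) + \left(39 - 1\right) \left(-88\right) = \left(-2850 - \frac{8}{17887}\right) + \left(39 - 1\right) \left(-88\right) = - \frac{50977958}{17887} + 38 \left(-88\right) = - \frac{50977958}{17887} - 3344 = - \frac{110792086}{17887}$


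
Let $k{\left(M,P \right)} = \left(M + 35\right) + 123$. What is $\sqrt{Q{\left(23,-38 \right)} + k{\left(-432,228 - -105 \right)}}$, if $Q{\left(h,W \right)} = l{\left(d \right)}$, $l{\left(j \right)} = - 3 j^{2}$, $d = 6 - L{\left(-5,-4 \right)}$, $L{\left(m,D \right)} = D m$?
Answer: $i \sqrt{862} \approx 29.36 i$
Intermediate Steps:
$d = -14$ ($d = 6 - \left(-4\right) \left(-5\right) = 6 - 20 = -14$)
$Q{\left(h,W \right)} = -588$ ($Q{\left(h,W \right)} = - 3 \left(-14\right)^{2} = \left(-3\right) 196 = -588$)
$k{\left(M,P \right)} = 158 + M$ ($k{\left(M,P \right)} = \left(35 + M\right) + 123 = 158 + M$)
$\sqrt{Q{\left(23,-38 \right)} + k{\left(-432,228 - -105 \right)}} = \sqrt{-588 + \left(158 - 432\right)} = \sqrt{-588 - 274} = \sqrt{-862} = i \sqrt{862}$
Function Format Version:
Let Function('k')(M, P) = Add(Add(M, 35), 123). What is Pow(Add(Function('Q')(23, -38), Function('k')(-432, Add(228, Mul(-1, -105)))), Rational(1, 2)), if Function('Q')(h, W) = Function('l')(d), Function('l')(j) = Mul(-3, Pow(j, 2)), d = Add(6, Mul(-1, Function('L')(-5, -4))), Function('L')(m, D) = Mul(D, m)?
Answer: Mul(I, Pow(862, Rational(1, 2))) ≈ Mul(29.360, I)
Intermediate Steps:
d = -14 (d = Add(6, Mul(-1, Mul(-4, -5))) = Add(6, Mul(-1, 20)) = Add(6, -20) = -14)
Function('Q')(h, W) = -588 (Function('Q')(h, W) = Mul(-3, Pow(-14, 2)) = Mul(-3, 196) = -588)
Function('k')(M, P) = Add(158, M) (Function('k')(M, P) = Add(Add(35, M), 123) = Add(158, M))
Pow(Add(Function('Q')(23, -38), Function('k')(-432, Add(228, Mul(-1, -105)))), Rational(1, 2)) = Pow(Add(-588, Add(158, -432)), Rational(1, 2)) = Pow(Add(-588, -274), Rational(1, 2)) = Pow(-862, Rational(1, 2)) = Mul(I, Pow(862, Rational(1, 2)))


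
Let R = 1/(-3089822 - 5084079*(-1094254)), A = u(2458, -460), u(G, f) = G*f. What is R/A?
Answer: -1/10113168107513120720 ≈ -9.8881e-20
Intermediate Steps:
A = -1130680 (A = 2458*(-460) = -1130680)
R = 1/8944323864854 (R = -1/1094254/(-8173901) = -1/8173901*(-1/1094254) = 1/8944323864854 ≈ 1.1180e-13)
R/A = (1/8944323864854)/(-1130680) = (1/8944323864854)*(-1/1130680) = -1/10113168107513120720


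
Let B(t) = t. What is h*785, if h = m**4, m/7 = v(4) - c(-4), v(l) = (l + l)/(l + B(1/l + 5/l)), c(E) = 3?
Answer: 157419127985/14641 ≈ 1.0752e+7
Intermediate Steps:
v(l) = 2*l/(l + 6/l) (v(l) = (l + l)/(l + (1/l + 5/l)) = (2*l)/(l + (1/l + 5/l)) = (2*l)/(l + 6/l) = 2*l/(l + 6/l))
m = -119/11 (m = 7*(2*4**2/(6 + 4**2) - 1*3) = 7*(2*16/(6 + 16) - 3) = 7*(2*16/22 - 3) = 7*(2*16*(1/22) - 3) = 7*(16/11 - 3) = 7*(-17/11) = -119/11 ≈ -10.818)
h = 200533921/14641 (h = (-119/11)**4 = 200533921/14641 ≈ 13697.)
h*785 = (200533921/14641)*785 = 157419127985/14641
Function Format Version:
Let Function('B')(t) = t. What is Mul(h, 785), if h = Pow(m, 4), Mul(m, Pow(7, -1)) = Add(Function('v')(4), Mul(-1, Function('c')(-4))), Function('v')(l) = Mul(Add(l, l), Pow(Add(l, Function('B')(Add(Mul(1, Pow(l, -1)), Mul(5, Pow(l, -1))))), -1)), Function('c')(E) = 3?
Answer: Rational(157419127985, 14641) ≈ 1.0752e+7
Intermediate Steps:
Function('v')(l) = Mul(2, l, Pow(Add(l, Mul(6, Pow(l, -1))), -1)) (Function('v')(l) = Mul(Add(l, l), Pow(Add(l, Add(Mul(1, Pow(l, -1)), Mul(5, Pow(l, -1)))), -1)) = Mul(Mul(2, l), Pow(Add(l, Add(Pow(l, -1), Mul(5, Pow(l, -1)))), -1)) = Mul(Mul(2, l), Pow(Add(l, Mul(6, Pow(l, -1))), -1)) = Mul(2, l, Pow(Add(l, Mul(6, Pow(l, -1))), -1)))
m = Rational(-119, 11) (m = Mul(7, Add(Mul(2, Pow(4, 2), Pow(Add(6, Pow(4, 2)), -1)), Mul(-1, 3))) = Mul(7, Add(Mul(2, 16, Pow(Add(6, 16), -1)), -3)) = Mul(7, Add(Mul(2, 16, Pow(22, -1)), -3)) = Mul(7, Add(Mul(2, 16, Rational(1, 22)), -3)) = Mul(7, Add(Rational(16, 11), -3)) = Mul(7, Rational(-17, 11)) = Rational(-119, 11) ≈ -10.818)
h = Rational(200533921, 14641) (h = Pow(Rational(-119, 11), 4) = Rational(200533921, 14641) ≈ 13697.)
Mul(h, 785) = Mul(Rational(200533921, 14641), 785) = Rational(157419127985, 14641)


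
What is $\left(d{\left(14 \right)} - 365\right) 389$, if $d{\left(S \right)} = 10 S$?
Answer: $-87525$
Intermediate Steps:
$\left(d{\left(14 \right)} - 365\right) 389 = \left(10 \cdot 14 - 365\right) 389 = \left(140 - 365\right) 389 = \left(-225\right) 389 = -87525$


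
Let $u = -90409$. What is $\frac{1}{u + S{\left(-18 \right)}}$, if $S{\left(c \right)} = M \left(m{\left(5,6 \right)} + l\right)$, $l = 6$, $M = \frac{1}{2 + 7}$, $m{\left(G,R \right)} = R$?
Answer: $- \frac{3}{271223} \approx -1.1061 \cdot 10^{-5}$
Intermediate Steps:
$M = \frac{1}{9} \approx 0.11111$
$S{\left(c \right)} = \frac{4}{3}$ ($S{\left(c \right)} = \frac{6 + 6}{9} = \frac{1}{9} \cdot 12 = \frac{4}{3}$)
$\frac{1}{u + S{\left(-18 \right)}} = \frac{1}{-90409 + \frac{4}{3}} = \frac{1}{- \frac{271223}{3}} = - \frac{3}{271223}$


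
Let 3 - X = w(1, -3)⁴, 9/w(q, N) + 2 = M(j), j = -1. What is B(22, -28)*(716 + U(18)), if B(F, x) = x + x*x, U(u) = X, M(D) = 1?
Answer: -4416552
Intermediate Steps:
w(q, N) = -9 (w(q, N) = 9/(-2 + 1) = 9/(-1) = 9*(-1) = -9)
X = -6558 (X = 3 - 1*(-9)⁴ = 3 - 1*6561 = 3 - 6561 = -6558)
U(u) = -6558
B(F, x) = x + x²
B(22, -28)*(716 + U(18)) = (-28*(1 - 28))*(716 - 6558) = -28*(-27)*(-5842) = 756*(-5842) = -4416552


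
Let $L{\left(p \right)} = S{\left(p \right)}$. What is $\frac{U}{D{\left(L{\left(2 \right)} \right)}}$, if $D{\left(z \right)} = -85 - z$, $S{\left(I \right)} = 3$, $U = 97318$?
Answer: $- \frac{48659}{44} \approx -1105.9$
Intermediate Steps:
$L{\left(p \right)} = 3$
$\frac{U}{D{\left(L{\left(2 \right)} \right)}} = \frac{97318}{-85 - 3} = \frac{97318}{-88} = 97318 \left(- \frac{1}{88}\right) = - \frac{48659}{44}$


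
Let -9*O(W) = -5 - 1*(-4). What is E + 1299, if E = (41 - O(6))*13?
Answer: 16475/9 ≈ 1830.6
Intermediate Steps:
O(W) = ⅑ (O(W) = -(-5 - 1*(-4))/9 = -(-5 + 4)/9 = -⅑*(-1) = ⅑)
E = 4784/9 (E = (41 - 1*⅑)*13 = (41 - ⅑)*13 = (368/9)*13 = 4784/9 ≈ 531.56)
E + 1299 = 4784/9 + 1299 = 16475/9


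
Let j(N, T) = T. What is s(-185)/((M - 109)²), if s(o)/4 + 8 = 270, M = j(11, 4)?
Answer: 1048/11025 ≈ 0.095057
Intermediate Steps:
M = 4
s(o) = 1048 (s(o) = -32 + 4*270 = -32 + 1080 = 1048)
s(-185)/((M - 109)²) = 1048/((4 - 109)²) = 1048/((-105)²) = 1048/11025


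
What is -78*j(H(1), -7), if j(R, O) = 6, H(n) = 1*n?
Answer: -468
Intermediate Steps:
H(n) = n
-78*j(H(1), -7) = -78*6 = -468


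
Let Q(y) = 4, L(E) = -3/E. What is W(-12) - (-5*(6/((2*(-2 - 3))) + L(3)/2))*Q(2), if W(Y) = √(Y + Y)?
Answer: -22 + 2*I*√6 ≈ -22.0 + 4.899*I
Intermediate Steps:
W(Y) = √2*√Y (W(Y) = √(2*Y) = √2*√Y)
W(-12) - (-5*(6/((2*(-2 - 3))) + L(3)/2))*Q(2) = √2*√(-12) - (-5*(6/((2*(-2 - 3))) - 3/3/2))*4 = √2*(2*I*√3) - (-5*(6/((2*(-5))) - 3*⅓*(½)))*4 = 2*I*√6 - (-5*(6/(-10) - 1*½))*4 = 2*I*√6 - (-5*(6*(-⅒) - ½))*4 = 2*I*√6 - (-5*(-⅗ - ½))*4 = 2*I*√6 - (-5*(-11/10))*4 = 2*I*√6 - 11*4/2 = 2*I*√6 - 1*22 = 2*I*√6 - 22 = -22 + 2*I*√6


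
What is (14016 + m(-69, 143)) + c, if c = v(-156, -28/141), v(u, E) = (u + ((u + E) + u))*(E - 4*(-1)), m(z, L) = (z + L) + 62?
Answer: 245971336/19881 ≈ 12372.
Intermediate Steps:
m(z, L) = 62 + L + z (m(z, L) = (L + z) + 62 = 62 + L + z)
v(u, E) = (4 + E)*(E + 3*u) (v(u, E) = (u + ((E + u) + u))*(E + 4) = (u + (E + 2*u))*(4 + E) = (E + 3*u)*(4 + E) = (4 + E)*(E + 3*u))
c = -35384576/19881 (c = (-28/141)² + 4*(-28/141) + 12*(-156) + 3*(-28/141)*(-156) = (-28*1/141)² + 4*(-28*1/141) - 1872 + 3*(-28*1/141)*(-156) = (-28/141)² + 4*(-28/141) - 1872 + 3*(-28/141)*(-156) = 784/19881 - 112/141 - 1872 + 4368/47 = -35384576/19881 ≈ -1779.8)
(14016 + m(-69, 143)) + c = (14016 + (62 + 143 - 69)) - 35384576/19881 = (14016 + 136) - 35384576/19881 = 14152 - 35384576/19881 = 245971336/19881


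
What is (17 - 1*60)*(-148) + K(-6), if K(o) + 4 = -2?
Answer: 6358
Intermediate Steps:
K(o) = -6 (K(o) = -4 - 2 = -6)
(17 - 1*60)*(-148) + K(-6) = (17 - 1*60)*(-148) - 6 = (17 - 60)*(-148) - 6 = -43*(-148) - 6 = 6364 - 6 = 6358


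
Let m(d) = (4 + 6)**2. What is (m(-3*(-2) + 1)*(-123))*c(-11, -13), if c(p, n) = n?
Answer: 159900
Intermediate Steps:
m(d) = 100 (m(d) = 10**2 = 100)
(m(-3*(-2) + 1)*(-123))*c(-11, -13) = (100*(-123))*(-13) = -12300*(-13) = 159900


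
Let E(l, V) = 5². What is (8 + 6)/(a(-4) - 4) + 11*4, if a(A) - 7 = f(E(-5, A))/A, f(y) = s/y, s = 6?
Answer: 1024/21 ≈ 48.762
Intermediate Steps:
E(l, V) = 25
f(y) = 6/y
a(A) = 7 + 6/(25*A) (a(A) = 7 + (6/25)/A = 7 + (6*(1/25))/A = 7 + 6/(25*A))
(8 + 6)/(a(-4) - 4) + 11*4 = (8 + 6)/((7 + (6/25)/(-4)) - 4) + 11*4 = 14/((7 + (6/25)*(-¼)) - 4) + 44 = 14/((7 - 3/50) - 4) + 44 = 14/(347/50 - 4) + 44 = 14/(147/50) + 44 = 14*(50/147) + 44 = 100/21 + 44 = 1024/21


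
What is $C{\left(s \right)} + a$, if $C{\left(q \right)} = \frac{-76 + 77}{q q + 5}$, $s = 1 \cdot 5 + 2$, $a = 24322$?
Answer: $\frac{1313389}{54} \approx 24322.0$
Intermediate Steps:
$s = 7$ ($s = 5 + 2 = 7$)
$C{\left(q \right)} = \frac{1}{5 + q^{2}}$ ($C{\left(q \right)} = 1 \frac{1}{q^{2} + 5} = 1 \frac{1}{5 + q^{2}} = \frac{1}{5 + q^{2}}$)
$C{\left(s \right)} + a = \frac{1}{5 + 7^{2}} + 24322 = \frac{1}{5 + 49} + 24322 = \frac{1}{54} + 24322 = \frac{1313389}{54}$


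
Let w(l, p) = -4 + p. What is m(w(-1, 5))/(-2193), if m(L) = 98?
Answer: -98/2193 ≈ -0.044688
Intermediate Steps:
m(w(-1, 5))/(-2193) = 98/(-2193) = 98*(-1/2193) = -98/2193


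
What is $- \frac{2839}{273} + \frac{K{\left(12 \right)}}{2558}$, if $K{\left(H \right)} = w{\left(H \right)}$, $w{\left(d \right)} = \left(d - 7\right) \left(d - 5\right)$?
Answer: $- \frac{7252607}{698334} \approx -10.386$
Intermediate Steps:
$w{\left(d \right)} = \left(-7 + d\right) \left(-5 + d\right)$
$K{\left(H \right)} = 35 + H^{2} - 12 H$
$- \frac{2839}{273} + \frac{K{\left(12 \right)}}{2558} = - \frac{2839}{273} + \frac{35 + 12^{2} - 144}{2558} = \left(-2839\right) \frac{1}{273} + \left(35 + 144 - 144\right) \frac{1}{2558} = - \frac{2839}{273} + 35 \cdot \frac{1}{2558} = - \frac{2839}{273} + \frac{35}{2558} = - \frac{7252607}{698334}$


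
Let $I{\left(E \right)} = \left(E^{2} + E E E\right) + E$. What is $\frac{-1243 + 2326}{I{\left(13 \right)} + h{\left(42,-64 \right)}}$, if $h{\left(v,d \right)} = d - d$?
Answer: $\frac{361}{793} \approx 0.45523$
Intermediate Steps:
$h{\left(v,d \right)} = 0$
$I{\left(E \right)} = E + E^{2} + E^{3}$ ($I{\left(E \right)} = \left(E^{2} + E^{2} E\right) + E = \left(E^{2} + E^{3}\right) + E = E + E^{2} + E^{3}$)
$\frac{-1243 + 2326}{I{\left(13 \right)} + h{\left(42,-64 \right)}} = \frac{-1243 + 2326}{13 \left(1 + 13 + 13^{2}\right) + 0} = \frac{1083}{13 \left(1 + 13 + 169\right) + 0} = \frac{1083}{13 \cdot 183 + 0} = \frac{1083}{2379 + 0} = \frac{1083}{2379} = 1083 \cdot \frac{1}{2379} = \frac{361}{793}$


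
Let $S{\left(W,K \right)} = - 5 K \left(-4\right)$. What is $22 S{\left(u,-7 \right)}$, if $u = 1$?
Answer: $-3080$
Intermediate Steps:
$S{\left(W,K \right)} = 20 K$
$22 S{\left(u,-7 \right)} = 22 \cdot 20 \left(-7\right) = 22 \left(-140\right) = -3080$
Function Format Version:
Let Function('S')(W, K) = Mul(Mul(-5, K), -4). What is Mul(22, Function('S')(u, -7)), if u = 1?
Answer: -3080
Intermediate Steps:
Function('S')(W, K) = Mul(20, K)
Mul(22, Function('S')(u, -7)) = Mul(22, Mul(20, -7)) = Mul(22, -140) = -3080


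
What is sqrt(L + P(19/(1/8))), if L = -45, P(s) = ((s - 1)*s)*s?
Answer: sqrt(3488659) ≈ 1867.8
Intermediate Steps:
P(s) = s**2*(-1 + s) (P(s) = ((-1 + s)*s)*s = (s*(-1 + s))*s = s**2*(-1 + s))
sqrt(L + P(19/(1/8))) = sqrt(-45 + (19/(1/8))**2*(-1 + 19/(1/8))) = sqrt(-45 + (19*8)**2*(-1 + 19*8)) = sqrt(-45 + 152**2*(-1 + 152)) = sqrt(-45 + 23104*151) = sqrt(-45 + 3488704) = sqrt(3488659)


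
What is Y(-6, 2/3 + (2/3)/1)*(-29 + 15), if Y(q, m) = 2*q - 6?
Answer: 252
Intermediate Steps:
Y(q, m) = -6 + 2*q
Y(-6, 2/3 + (2/3)/1)*(-29 + 15) = (-6 + 2*(-6))*(-29 + 15) = (-6 - 12)*(-14) = -18*(-14) = 252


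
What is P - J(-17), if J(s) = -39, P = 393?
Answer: 432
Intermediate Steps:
P - J(-17) = 393 - 1*(-39) = 393 + 39 = 432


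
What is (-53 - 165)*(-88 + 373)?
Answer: -62130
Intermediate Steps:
(-53 - 165)*(-88 + 373) = -218*285 = -62130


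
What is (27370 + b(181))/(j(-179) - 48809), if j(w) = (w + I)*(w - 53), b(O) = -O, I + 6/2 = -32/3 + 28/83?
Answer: -6770061/1042961 ≈ -6.4912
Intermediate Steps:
I = -3319/249 (I = -3 + (-32/3 + 28/83) = -3 - 2572/249 = -3319/249 ≈ -13.329)
j(w) = (-53 + w)*(-3319/249 + w) (j(w) = (w - 3319/249)*(w - 53) = (-3319/249 + w)*(-53 + w) = (-53 + w)*(-3319/249 + w))
(27370 + b(181))/(j(-179) - 48809) = (27370 - 1*181)/((175907/249 + (-179)² - 16516/249*(-179)) - 48809) = (27370 - 181)/((175907/249 + 32041 + 2956364/249) - 48809) = 27189/(11110480/249 - 48809) = 27189/(-1042961/249) = 27189*(-249/1042961) = -6770061/1042961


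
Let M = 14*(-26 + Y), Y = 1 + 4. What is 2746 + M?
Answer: 2452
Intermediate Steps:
Y = 5
M = -294 (M = 14*(-26 + 5) = 14*(-21) = -294)
2746 + M = 2746 - 294 = 2452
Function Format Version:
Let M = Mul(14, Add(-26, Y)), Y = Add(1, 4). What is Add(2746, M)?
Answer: 2452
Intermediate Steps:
Y = 5
M = -294 (M = Mul(14, Add(-26, 5)) = Mul(14, -21) = -294)
Add(2746, M) = Add(2746, -294) = 2452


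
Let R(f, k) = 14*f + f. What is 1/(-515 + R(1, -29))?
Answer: -1/500 ≈ -0.0020000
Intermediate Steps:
R(f, k) = 15*f
1/(-515 + R(1, -29)) = 1/(-515 + 15*1) = 1/(-515 + 15) = 1/(-500) = -1/500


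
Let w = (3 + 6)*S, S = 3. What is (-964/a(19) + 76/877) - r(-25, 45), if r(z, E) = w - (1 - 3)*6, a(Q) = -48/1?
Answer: -198167/10524 ≈ -18.830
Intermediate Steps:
a(Q) = -48 (a(Q) = -48*1 = -48)
w = 27 (w = (3 + 6)*3 = 9*3 = 27)
r(z, E) = 39 (r(z, E) = 27 - (1 - 3)*6 = 27 - (-2)*6 = 27 - 1*(-12) = 27 + 12 = 39)
(-964/a(19) + 76/877) - r(-25, 45) = (-964/(-48) + 76/877) - 1*39 = (-964*(-1/48) + 76*(1/877)) - 39 = (241/12 + 76/877) - 39 = 212269/10524 - 39 = -198167/10524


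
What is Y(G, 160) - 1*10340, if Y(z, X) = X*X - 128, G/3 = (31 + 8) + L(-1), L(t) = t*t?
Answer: 15132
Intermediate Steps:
L(t) = t²
G = 120 (G = 3*((31 + 8) + (-1)²) = 3*(39 + 1) = 3*40 = 120)
Y(z, X) = -128 + X² (Y(z, X) = X² - 128 = -128 + X²)
Y(G, 160) - 1*10340 = (-128 + 160²) - 1*10340 = (-128 + 25600) - 10340 = 25472 - 10340 = 15132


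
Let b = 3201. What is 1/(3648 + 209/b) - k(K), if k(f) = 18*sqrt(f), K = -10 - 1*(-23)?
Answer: 291/1061587 - 18*sqrt(13) ≈ -64.900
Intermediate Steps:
K = 13 (K = -10 + 23 = 13)
1/(3648 + 209/b) - k(K) = 1/(3648 + 209/3201) - 18*sqrt(13) = 1/(3648 + 209*(1/3201)) - 18*sqrt(13) = 1/(3648 + 19/291) - 18*sqrt(13) = 1/(1061587/291) - 18*sqrt(13) = 291/1061587 - 18*sqrt(13)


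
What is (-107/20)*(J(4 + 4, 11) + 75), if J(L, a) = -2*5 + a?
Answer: -2033/5 ≈ -406.60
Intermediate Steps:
J(L, a) = -10 + a
(-107/20)*(J(4 + 4, 11) + 75) = (-107/20)*((-10 + 11) + 75) = (-107*1/20)*(1 + 75) = -107/20*76 = -2033/5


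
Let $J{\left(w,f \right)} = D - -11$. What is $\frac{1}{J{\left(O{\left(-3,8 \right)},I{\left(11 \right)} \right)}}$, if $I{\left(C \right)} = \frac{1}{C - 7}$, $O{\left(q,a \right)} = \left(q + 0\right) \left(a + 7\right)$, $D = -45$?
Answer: $- \frac{1}{34} \approx -0.029412$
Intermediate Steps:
$O{\left(q,a \right)} = q \left(7 + a\right)$
$I{\left(C \right)} = \frac{1}{-7 + C}$
$J{\left(w,f \right)} = -34$ ($J{\left(w,f \right)} = -45 - -11 = -45 + 11 = -34$)
$\frac{1}{J{\left(O{\left(-3,8 \right)},I{\left(11 \right)} \right)}} = \frac{1}{-34} = - \frac{1}{34}$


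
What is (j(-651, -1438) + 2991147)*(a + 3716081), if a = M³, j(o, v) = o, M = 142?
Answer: 19675576677024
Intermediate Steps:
a = 2863288 (a = 142³ = 2863288)
(j(-651, -1438) + 2991147)*(a + 3716081) = (-651 + 2991147)*(2863288 + 3716081) = 2990496*6579369 = 19675576677024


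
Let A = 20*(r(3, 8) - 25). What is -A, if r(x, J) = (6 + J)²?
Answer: -3420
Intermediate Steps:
A = 3420 (A = 20*((6 + 8)² - 25) = 20*(14² - 25) = 20*(196 - 25) = 20*171 = 3420)
-A = -1*3420 = -3420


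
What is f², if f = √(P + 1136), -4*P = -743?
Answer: 5287/4 ≈ 1321.8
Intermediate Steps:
P = 743/4 (P = -¼*(-743) = 743/4 ≈ 185.75)
f = √5287/2 (f = √(743/4 + 1136) = √(5287/4) = √5287/2 ≈ 36.356)
f² = (√5287/2)² = 5287/4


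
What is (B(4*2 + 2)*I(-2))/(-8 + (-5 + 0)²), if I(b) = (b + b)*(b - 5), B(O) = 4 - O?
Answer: -168/17 ≈ -9.8824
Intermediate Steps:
I(b) = 2*b*(-5 + b) (I(b) = (2*b)*(-5 + b) = 2*b*(-5 + b))
(B(4*2 + 2)*I(-2))/(-8 + (-5 + 0)²) = ((4 - (4*2 + 2))*(2*(-2)*(-5 - 2)))/(-8 + (-5 + 0)²) = ((4 - (8 + 2))*(2*(-2)*(-7)))/(-8 + (-5)²) = ((4 - 1*10)*28)/(-8 + 25) = ((4 - 10)*28)/17 = -6*28*(1/17) = -168*1/17 = -168/17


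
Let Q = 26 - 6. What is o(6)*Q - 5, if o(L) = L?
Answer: 115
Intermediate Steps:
Q = 20
o(6)*Q - 5 = 6*20 - 5 = 120 - 5 = 115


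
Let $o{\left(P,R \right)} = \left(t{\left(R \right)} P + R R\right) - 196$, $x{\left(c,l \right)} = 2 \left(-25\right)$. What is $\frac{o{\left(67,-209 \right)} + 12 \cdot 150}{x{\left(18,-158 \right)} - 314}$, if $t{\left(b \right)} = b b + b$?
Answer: $- \frac{2957909}{364} \approx -8126.1$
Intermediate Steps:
$x{\left(c,l \right)} = -50$
$t{\left(b \right)} = b + b^{2}$ ($t{\left(b \right)} = b^{2} + b = b + b^{2}$)
$o{\left(P,R \right)} = -196 + R^{2} + P R \left(1 + R\right)$ ($o{\left(P,R \right)} = \left(R \left(1 + R\right) P + R R\right) - 196 = \left(P R \left(1 + R\right) + R^{2}\right) - 196 = \left(R^{2} + P R \left(1 + R\right)\right) - 196 = -196 + R^{2} + P R \left(1 + R\right)$)
$\frac{o{\left(67,-209 \right)} + 12 \cdot 150}{x{\left(18,-158 \right)} - 314} = \frac{\left(-196 + \left(-209\right)^{2} + 67 \left(-209\right) \left(1 - 209\right)\right) + 12 \cdot 150}{-50 - 314} = \frac{\left(-196 + 43681 + 67 \left(-209\right) \left(-208\right)\right) + 1800}{-364} = \left(\left(-196 + 43681 + 2912624\right) + 1800\right) \left(- \frac{1}{364}\right) = \left(2956109 + 1800\right) \left(- \frac{1}{364}\right) = 2957909 \left(- \frac{1}{364}\right) = - \frac{2957909}{364}$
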